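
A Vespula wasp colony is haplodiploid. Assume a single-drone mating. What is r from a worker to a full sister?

Haplodiploid full sisters inherit their father's entire haploid genome identically (contributing 1/2) and on average half of their mother's contribution (1/2 · 1/2 = 1/4); r = 1/2 + 1/4 = 3/4.

0.75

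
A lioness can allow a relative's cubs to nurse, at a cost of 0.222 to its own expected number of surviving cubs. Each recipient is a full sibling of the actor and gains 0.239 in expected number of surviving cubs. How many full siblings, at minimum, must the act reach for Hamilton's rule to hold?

2

r to a full sibling = 1/2 (full sibs share both parents — two paths of length 2: r = 2·(1/2)^2 = 1/2).
Hamilton's rule: n·r·B > C  ⇒  n > C/(r·B) = 0.222/(0.5·0.239) = 1.858.
The smallest integer exceeding 1.858 is 2.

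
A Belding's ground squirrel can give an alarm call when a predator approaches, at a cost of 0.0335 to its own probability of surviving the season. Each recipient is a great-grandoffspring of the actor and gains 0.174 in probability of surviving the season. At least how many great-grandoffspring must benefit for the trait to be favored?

r to a great-grandoffspring = 1/8 (three parent–offspring links: r = (1/2)^3 = 1/8).
Hamilton's rule: n·r·B > C  ⇒  n > C/(r·B) = 0.0335/(0.125·0.174) = 1.54.
The smallest integer exceeding 1.54 is 2.

2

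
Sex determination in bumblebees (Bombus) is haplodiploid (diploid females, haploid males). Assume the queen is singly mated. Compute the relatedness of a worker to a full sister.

Haplodiploid full sisters inherit their father's entire haploid genome identically (contributing 1/2) and on average half of their mother's contribution (1/2 · 1/2 = 1/4); r = 1/2 + 1/4 = 3/4.

0.75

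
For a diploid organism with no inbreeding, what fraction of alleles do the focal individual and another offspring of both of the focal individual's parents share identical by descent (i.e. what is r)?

Each parent–offspring link contributes a factor of 1/2, and independent paths through distinct common ancestors add.
Full sibs share both parents — two paths of length 2: r = 2·(1/2)^2 = 1/2.

0.5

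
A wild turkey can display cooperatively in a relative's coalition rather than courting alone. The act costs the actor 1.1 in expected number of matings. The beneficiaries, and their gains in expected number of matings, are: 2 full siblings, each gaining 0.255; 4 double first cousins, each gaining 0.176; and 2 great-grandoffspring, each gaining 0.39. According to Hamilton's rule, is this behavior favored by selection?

No

Hamilton's rule: the trait is favored when the sum of r·B over every recipient exceeds the actor's cost C.
r to a full sibling = 1/2 (full sibs share both parents — two paths of length 2: r = 2·(1/2)^2 = 1/2).
r to a double first cousin = 0.25 (double first cousins share both grandparent pairs — four paths of length 4: r = 4·(1/2)^4 = 1/4).
r to a great-grandoffspring = 0.125 (three parent–offspring links: r = (1/2)^3 = 1/8).
Summing one r·B term per recipient: 2·0.5·0.255 + 4·0.25·0.176 + 2·0.125·0.39 = 0.5285.
0.5285 < 1.1: the indirect benefit is less than the cost.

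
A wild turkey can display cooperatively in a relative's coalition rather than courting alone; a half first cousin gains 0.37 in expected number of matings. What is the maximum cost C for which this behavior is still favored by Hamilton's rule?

0.023125

r to a half first cousin = 0.0625 (half first cousins share one grandparent — one path of length 4: r = (1/2)^4 = 1/16).
Hamilton's rule: n·r·B > C, so the trait is favored while C < n·r·B = 1·0.0625·0.37 = 0.023125.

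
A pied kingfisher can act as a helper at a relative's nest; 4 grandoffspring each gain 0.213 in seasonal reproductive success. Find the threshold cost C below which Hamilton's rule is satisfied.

r to a grandoffspring = 0.25 (two parent–offspring links: r = (1/2)^2 = 1/4).
Hamilton's rule: n·r·B > C, so the trait is favored while C < n·r·B = 4·0.25·0.213 = 0.213.

0.213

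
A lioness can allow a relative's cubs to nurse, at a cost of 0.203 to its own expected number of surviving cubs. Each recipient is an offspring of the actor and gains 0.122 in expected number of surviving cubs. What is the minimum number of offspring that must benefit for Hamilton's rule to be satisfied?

r to an offspring = 0.5 (one parent–offspring link: r = (1/2)^1 = 1/2).
Hamilton's rule: n·r·B > C  ⇒  n > C/(r·B) = 0.203/(0.5·0.122) = 3.328.
The smallest integer exceeding 3.328 is 4.

4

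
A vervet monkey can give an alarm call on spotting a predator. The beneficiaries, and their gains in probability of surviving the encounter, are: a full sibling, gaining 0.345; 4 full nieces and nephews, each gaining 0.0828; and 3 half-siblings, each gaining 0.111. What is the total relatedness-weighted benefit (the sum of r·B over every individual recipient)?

r to a full sibling = 1/2 (full sibs share both parents — two paths of length 2: r = 2·(1/2)^2 = 1/2).
r to a full niece or nephew = 0.25 (full aunt/uncle↔niece/nephew: two paths of length 3 through the shared grandparent pair: r = 2·(1/2)^3 = 1/4).
r to a half-sibling = 0.25 (half-sibs share one parent — one path of length 2: r = (1/2)^2 = 1/4).
Summing one r·B term per recipient: 1·0.5·0.345 + 4·0.25·0.0828 + 3·0.25·0.111 = 0.33855.

0.33855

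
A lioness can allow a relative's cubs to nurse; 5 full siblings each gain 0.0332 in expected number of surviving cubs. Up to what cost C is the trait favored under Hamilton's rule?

r to a full sibling = 0.5 (full sibs share both parents — two paths of length 2: r = 2·(1/2)^2 = 1/2).
Hamilton's rule: n·r·B > C, so the trait is favored while C < n·r·B = 5·0.5·0.0332 = 0.083.

0.083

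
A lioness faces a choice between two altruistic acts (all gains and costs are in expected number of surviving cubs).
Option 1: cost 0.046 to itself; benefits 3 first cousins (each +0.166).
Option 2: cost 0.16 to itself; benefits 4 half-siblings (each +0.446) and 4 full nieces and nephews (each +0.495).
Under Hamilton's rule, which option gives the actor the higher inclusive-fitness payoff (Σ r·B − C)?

Option 2

Option 1: r to a first cousin = 0.125.
Option 1: Σ r·B − C = (3·0.125·0.166) − 0.046 = 0.01625.
Option 2: r to a half-sibling = 0.25.
Option 2: r to a full niece or nephew = 0.25.
Option 2: Σ r·B − C = (4·0.25·0.446 + 4·0.25·0.495) − 0.16 = 0.781.
Option 2 has the higher net inclusive-fitness payoff.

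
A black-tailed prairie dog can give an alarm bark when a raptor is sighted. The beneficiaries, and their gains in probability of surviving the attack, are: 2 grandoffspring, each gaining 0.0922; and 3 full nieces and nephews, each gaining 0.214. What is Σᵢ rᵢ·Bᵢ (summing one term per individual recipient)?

r to a grandoffspring = 1/4 (two parent–offspring links: r = (1/2)^2 = 1/4).
r to a full niece or nephew = 1/4 (full aunt/uncle↔niece/nephew: two paths of length 3 through the shared grandparent pair: r = 2·(1/2)^3 = 1/4).
Summing one r·B term per recipient: 2·0.25·0.0922 + 3·0.25·0.214 = 0.2066.

0.2066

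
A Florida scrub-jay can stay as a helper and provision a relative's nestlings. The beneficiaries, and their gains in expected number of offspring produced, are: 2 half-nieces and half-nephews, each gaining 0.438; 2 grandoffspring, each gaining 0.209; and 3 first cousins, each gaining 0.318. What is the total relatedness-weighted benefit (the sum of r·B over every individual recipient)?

0.33325

r to a half-niece or half-nephew = 1/8 (half-aunt/uncle↔niece/nephew: one path of length 3: r = (1/2)^3 = 1/8).
r to a grandoffspring = 1/4 (two parent–offspring links: r = (1/2)^2 = 1/4).
r to a first cousin = 1/8 (first cousins share one grandparent pair — two paths of length 4: r = 2·(1/2)^4 = 1/8).
Summing one r·B term per recipient: 2·0.125·0.438 + 2·0.25·0.209 + 3·0.125·0.318 = 0.33325.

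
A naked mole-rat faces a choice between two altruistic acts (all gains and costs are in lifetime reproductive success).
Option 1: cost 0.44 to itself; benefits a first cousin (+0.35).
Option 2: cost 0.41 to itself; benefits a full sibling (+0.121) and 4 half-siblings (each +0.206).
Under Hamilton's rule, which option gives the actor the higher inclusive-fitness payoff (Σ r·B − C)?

Option 1: r to a first cousin = 0.125.
Option 1: Σ r·B − C = (1·0.125·0.35) − 0.44 = -0.39625.
Option 2: r to a full sibling = 0.5.
Option 2: r to a half-sibling = 0.25.
Option 2: Σ r·B − C = (1·0.5·0.121 + 4·0.25·0.206) − 0.41 = -0.1435.
Option 2 has the higher net inclusive-fitness payoff.

Option 2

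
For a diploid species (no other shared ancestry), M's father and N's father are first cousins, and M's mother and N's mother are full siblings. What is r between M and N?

0.15625

Relatedness sums over independent paths through distinct common ancestors.
M and N are related in two ways: second cousins through their fathers (r = 1/32) and first cousins through their mothers (r = 1/8).
r = 1/32 + 1/8 = 5/32 = 0.15625.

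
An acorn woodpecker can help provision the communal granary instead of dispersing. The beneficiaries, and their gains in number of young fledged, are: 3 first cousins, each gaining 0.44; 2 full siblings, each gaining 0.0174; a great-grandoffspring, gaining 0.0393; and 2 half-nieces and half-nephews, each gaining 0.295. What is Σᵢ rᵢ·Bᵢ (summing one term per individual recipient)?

r to a first cousin = 0.125 (first cousins share one grandparent pair — two paths of length 4: r = 2·(1/2)^4 = 1/8).
r to a full sibling = 0.5 (full sibs share both parents — two paths of length 2: r = 2·(1/2)^2 = 1/2).
r to a great-grandoffspring = 1/8 (three parent–offspring links: r = (1/2)^3 = 1/8).
r to a half-niece or half-nephew = 1/8 (half-aunt/uncle↔niece/nephew: one path of length 3: r = (1/2)^3 = 1/8).
Summing one r·B term per recipient: 3·0.125·0.44 + 2·0.5·0.0174 + 1·0.125·0.0393 + 2·0.125·0.295 = 0.2610625.

0.2610625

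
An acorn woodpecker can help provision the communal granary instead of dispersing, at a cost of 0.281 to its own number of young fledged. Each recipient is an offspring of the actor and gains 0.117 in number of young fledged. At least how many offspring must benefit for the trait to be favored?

r to an offspring = 0.5 (one parent–offspring link: r = (1/2)^1 = 1/2).
Hamilton's rule: n·r·B > C  ⇒  n > C/(r·B) = 0.281/(0.5·0.117) = 4.803.
The smallest integer exceeding 4.803 is 5.

5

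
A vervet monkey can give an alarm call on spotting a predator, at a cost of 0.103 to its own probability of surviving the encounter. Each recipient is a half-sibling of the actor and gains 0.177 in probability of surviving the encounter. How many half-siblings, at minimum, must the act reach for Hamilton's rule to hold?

r to a half-sibling = 1/4 (half-sibs share one parent — one path of length 2: r = (1/2)^2 = 1/4).
Hamilton's rule: n·r·B > C  ⇒  n > C/(r·B) = 0.103/(0.25·0.177) = 2.328.
The smallest integer exceeding 2.328 is 3.

3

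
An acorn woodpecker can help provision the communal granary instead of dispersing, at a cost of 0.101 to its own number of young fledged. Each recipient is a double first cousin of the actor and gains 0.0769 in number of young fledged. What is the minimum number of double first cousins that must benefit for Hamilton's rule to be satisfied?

r to a double first cousin = 0.25 (double first cousins share both grandparent pairs — four paths of length 4: r = 4·(1/2)^4 = 1/4).
Hamilton's rule: n·r·B > C  ⇒  n > C/(r·B) = 0.101/(0.25·0.0769) = 5.254.
The smallest integer exceeding 5.254 is 6.

6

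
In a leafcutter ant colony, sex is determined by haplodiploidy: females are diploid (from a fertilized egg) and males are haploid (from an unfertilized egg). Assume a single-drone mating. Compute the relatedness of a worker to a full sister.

0.75

Haplodiploid full sisters inherit their father's entire haploid genome identically (contributing 1/2) and on average half of their mother's contribution (1/2 · 1/2 = 1/4); r = 1/2 + 1/4 = 3/4.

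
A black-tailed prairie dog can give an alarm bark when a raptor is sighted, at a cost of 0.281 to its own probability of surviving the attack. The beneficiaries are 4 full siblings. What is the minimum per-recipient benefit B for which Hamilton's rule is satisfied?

0.1405

r to a full sibling = 0.5 (full sibs share both parents — two paths of length 2: r = 2·(1/2)^2 = 1/2).
Hamilton's rule with n recipients of equal r: n·r·B > C, so B > C/(n·r) = 0.281/(4·0.5) = 0.1405.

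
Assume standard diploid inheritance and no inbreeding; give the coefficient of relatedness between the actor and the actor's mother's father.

Each parent–offspring link contributes a factor of 1/2, and independent paths through distinct common ancestors add.
Two parent–offspring links: r = (1/2)^2 = 1/4.

0.25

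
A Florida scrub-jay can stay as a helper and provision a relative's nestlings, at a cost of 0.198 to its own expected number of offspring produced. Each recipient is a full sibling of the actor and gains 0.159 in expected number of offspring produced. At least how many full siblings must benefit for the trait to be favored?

3

r to a full sibling = 1/2 (full sibs share both parents — two paths of length 2: r = 2·(1/2)^2 = 1/2).
Hamilton's rule: n·r·B > C  ⇒  n > C/(r·B) = 0.198/(0.5·0.159) = 2.491.
The smallest integer exceeding 2.491 is 3.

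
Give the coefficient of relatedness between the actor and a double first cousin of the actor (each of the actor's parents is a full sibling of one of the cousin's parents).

0.25

Each parent–offspring link contributes a factor of 1/2, and independent paths through distinct common ancestors add.
Double first cousins share both grandparent pairs — four paths of length 4: r = 4·(1/2)^4 = 1/4.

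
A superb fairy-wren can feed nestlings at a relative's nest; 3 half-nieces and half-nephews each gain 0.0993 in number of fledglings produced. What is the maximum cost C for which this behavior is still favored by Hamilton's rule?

0.0372375

r to a half-niece or half-nephew = 1/8 (half-aunt/uncle↔niece/nephew: one path of length 3: r = (1/2)^3 = 1/8).
Hamilton's rule: n·r·B > C, so the trait is favored while C < n·r·B = 3·0.125·0.0993 = 0.0372375.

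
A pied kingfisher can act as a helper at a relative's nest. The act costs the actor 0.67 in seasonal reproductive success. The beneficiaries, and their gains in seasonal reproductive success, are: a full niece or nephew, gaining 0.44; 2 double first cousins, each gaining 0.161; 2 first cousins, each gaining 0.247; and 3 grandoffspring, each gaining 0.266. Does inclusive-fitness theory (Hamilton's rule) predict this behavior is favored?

Hamilton's rule: the trait is favored when the sum of r·B over every recipient exceeds the actor's cost C.
r to a full niece or nephew = 0.25 (full aunt/uncle↔niece/nephew: two paths of length 3 through the shared grandparent pair: r = 2·(1/2)^3 = 1/4).
r to a double first cousin = 0.25 (double first cousins share both grandparent pairs — four paths of length 4: r = 4·(1/2)^4 = 1/4).
r to a first cousin = 0.125 (first cousins share one grandparent pair — two paths of length 4: r = 2·(1/2)^4 = 1/8).
r to a grandoffspring = 0.25 (two parent–offspring links: r = (1/2)^2 = 1/4).
Summing one r·B term per recipient: 1·0.25·0.44 + 2·0.25·0.161 + 2·0.125·0.247 + 3·0.25·0.266 = 0.45175.
0.45175 < 0.67: the indirect benefit is less than the cost.

No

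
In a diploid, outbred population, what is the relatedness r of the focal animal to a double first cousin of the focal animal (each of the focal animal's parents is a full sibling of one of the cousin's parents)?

0.25

Each parent–offspring link contributes a factor of 1/2, and independent paths through distinct common ancestors add.
Double first cousins share both grandparent pairs — four paths of length 4: r = 4·(1/2)^4 = 1/4.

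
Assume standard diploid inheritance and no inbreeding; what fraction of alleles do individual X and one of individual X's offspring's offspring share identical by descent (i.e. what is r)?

0.25

Each parent–offspring link contributes a factor of 1/2, and independent paths through distinct common ancestors add.
Two parent–offspring links: r = (1/2)^2 = 1/4.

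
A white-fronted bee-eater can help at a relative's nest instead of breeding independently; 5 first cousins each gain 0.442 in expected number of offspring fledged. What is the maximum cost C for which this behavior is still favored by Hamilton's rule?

0.27625

r to a first cousin = 1/8 (first cousins share one grandparent pair — two paths of length 4: r = 2·(1/2)^4 = 1/8).
Hamilton's rule: n·r·B > C, so the trait is favored while C < n·r·B = 5·0.125·0.442 = 0.27625.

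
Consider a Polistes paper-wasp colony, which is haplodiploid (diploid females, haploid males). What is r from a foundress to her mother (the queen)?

0.5

One meiotic link between diploid queen and diploid daughter: r = 1/2.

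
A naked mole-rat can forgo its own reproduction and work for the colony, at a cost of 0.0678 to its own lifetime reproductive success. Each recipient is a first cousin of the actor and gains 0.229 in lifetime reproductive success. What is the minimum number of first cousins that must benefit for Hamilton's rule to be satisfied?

r to a first cousin = 0.125 (first cousins share one grandparent pair — two paths of length 4: r = 2·(1/2)^4 = 1/8).
Hamilton's rule: n·r·B > C  ⇒  n > C/(r·B) = 0.0678/(0.125·0.229) = 2.369.
The smallest integer exceeding 2.369 is 3.

3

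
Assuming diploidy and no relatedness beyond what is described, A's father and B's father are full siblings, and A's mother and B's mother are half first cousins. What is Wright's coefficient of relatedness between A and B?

Relatedness sums over independent paths through distinct common ancestors.
A and B are related in two ways: first cousins through their fathers (r = 1/8) and half second cousins through their mothers (r = 1/64).
r = 1/8 + 1/64 = 0.140625.

0.140625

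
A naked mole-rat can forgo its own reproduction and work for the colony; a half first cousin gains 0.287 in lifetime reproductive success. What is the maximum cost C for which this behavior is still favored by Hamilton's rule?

r to a half first cousin = 1/16 (half first cousins share one grandparent — one path of length 4: r = (1/2)^4 = 1/16).
Hamilton's rule: n·r·B > C, so the trait is favored while C < n·r·B = 1·0.0625·0.287 = 0.0179375.

0.0179375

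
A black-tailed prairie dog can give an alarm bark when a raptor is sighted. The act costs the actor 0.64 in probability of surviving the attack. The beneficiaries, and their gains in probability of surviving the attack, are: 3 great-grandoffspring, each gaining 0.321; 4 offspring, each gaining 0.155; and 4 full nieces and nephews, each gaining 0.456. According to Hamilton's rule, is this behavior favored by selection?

Yes

Hamilton's rule: the trait is favored when the sum of r·B over every recipient exceeds the actor's cost C.
r to a great-grandoffspring = 1/8 (three parent–offspring links: r = (1/2)^3 = 1/8).
r to an offspring = 0.5 (one parent–offspring link: r = (1/2)^1 = 1/2).
r to a full niece or nephew = 1/4 (full aunt/uncle↔niece/nephew: two paths of length 3 through the shared grandparent pair: r = 2·(1/2)^3 = 1/4).
Summing one r·B term per recipient: 3·0.125·0.321 + 4·0.5·0.155 + 4·0.25·0.456 = 0.886375.
0.886375 > 0.64: the indirect benefit exceeds the cost.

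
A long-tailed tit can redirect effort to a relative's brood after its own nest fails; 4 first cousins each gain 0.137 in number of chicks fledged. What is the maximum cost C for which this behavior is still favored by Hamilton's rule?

r to a first cousin = 0.125 (first cousins share one grandparent pair — two paths of length 4: r = 2·(1/2)^4 = 1/8).
Hamilton's rule: n·r·B > C, so the trait is favored while C < n·r·B = 4·0.125·0.137 = 0.0685.

0.0685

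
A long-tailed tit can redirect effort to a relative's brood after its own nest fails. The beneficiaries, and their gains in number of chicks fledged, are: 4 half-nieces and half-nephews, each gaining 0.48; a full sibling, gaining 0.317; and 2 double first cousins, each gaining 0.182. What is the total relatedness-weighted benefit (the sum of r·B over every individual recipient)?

r to a half-niece or half-nephew = 1/8 (half-aunt/uncle↔niece/nephew: one path of length 3: r = (1/2)^3 = 1/8).
r to a full sibling = 1/2 (full sibs share both parents — two paths of length 2: r = 2·(1/2)^2 = 1/2).
r to a double first cousin = 0.25 (double first cousins share both grandparent pairs — four paths of length 4: r = 4·(1/2)^4 = 1/4).
Summing one r·B term per recipient: 4·0.125·0.48 + 1·0.5·0.317 + 2·0.25·0.182 = 0.4895.

0.4895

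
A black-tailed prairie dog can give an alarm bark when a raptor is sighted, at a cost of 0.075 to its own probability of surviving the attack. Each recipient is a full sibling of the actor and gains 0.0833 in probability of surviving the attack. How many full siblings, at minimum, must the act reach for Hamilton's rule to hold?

r to a full sibling = 0.5 (full sibs share both parents — two paths of length 2: r = 2·(1/2)^2 = 1/2).
Hamilton's rule: n·r·B > C  ⇒  n > C/(r·B) = 0.075/(0.5·0.0833) = 1.801.
The smallest integer exceeding 1.801 is 2.

2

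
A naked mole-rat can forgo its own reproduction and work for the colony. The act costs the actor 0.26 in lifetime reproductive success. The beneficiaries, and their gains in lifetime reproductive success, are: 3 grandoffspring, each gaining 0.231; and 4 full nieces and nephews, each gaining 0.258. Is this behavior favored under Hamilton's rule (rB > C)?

Yes

Hamilton's rule: the trait is favored when the sum of r·B over every recipient exceeds the actor's cost C.
r to a grandoffspring = 1/4 (two parent–offspring links: r = (1/2)^2 = 1/4).
r to a full niece or nephew = 1/4 (full aunt/uncle↔niece/nephew: two paths of length 3 through the shared grandparent pair: r = 2·(1/2)^3 = 1/4).
Summing one r·B term per recipient: 3·0.25·0.231 + 4·0.25·0.258 = 0.43125.
0.43125 > 0.26: the indirect benefit exceeds the cost.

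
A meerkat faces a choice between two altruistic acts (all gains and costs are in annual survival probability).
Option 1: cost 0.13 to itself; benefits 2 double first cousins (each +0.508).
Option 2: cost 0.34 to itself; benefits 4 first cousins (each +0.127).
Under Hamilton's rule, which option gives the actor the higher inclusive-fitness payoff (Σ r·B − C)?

Option 1: r to a double first cousin = 0.25.
Option 1: Σ r·B − C = (2·0.25·0.508) − 0.13 = 0.124.
Option 2: r to a first cousin = 0.125.
Option 2: Σ r·B − C = (4·0.125·0.127) − 0.34 = -0.2765.
Option 1 has the higher net inclusive-fitness payoff.

Option 1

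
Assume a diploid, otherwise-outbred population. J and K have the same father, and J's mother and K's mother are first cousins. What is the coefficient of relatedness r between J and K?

0.28125

Wright's path rule: contributions from independent ancestry routes add.
J and K are related in two ways: half-sibs through their shared father (r = 1/4) and second cousins through their mothers (r = 1/32).
r = 1/4 + 1/32 = 9/32 = 0.28125.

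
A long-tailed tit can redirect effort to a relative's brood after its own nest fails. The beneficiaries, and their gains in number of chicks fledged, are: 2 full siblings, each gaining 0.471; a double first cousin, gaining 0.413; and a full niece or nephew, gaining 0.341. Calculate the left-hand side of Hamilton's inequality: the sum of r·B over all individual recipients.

r to a full sibling = 0.5 (full sibs share both parents — two paths of length 2: r = 2·(1/2)^2 = 1/2).
r to a double first cousin = 0.25 (double first cousins share both grandparent pairs — four paths of length 4: r = 4·(1/2)^4 = 1/4).
r to a full niece or nephew = 0.25 (full aunt/uncle↔niece/nephew: two paths of length 3 through the shared grandparent pair: r = 2·(1/2)^3 = 1/4).
Summing one r·B term per recipient: 2·0.5·0.471 + 1·0.25·0.413 + 1·0.25·0.341 = 0.6595.

0.6595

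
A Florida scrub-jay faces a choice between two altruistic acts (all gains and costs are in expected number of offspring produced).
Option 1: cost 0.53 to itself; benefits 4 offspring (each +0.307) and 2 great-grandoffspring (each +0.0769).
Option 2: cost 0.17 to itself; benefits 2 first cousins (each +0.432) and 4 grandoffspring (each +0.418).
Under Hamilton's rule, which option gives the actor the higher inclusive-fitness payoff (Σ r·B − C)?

Option 1: r to an offspring = 0.5.
Option 1: r to a great-grandoffspring = 0.125.
Option 1: Σ r·B − C = (4·0.5·0.307 + 2·0.125·0.0769) − 0.53 = 0.103225.
Option 2: r to a first cousin = 0.125.
Option 2: r to a grandoffspring = 0.25.
Option 2: Σ r·B − C = (2·0.125·0.432 + 4·0.25·0.418) − 0.17 = 0.356.
Option 2 has the higher net inclusive-fitness payoff.

Option 2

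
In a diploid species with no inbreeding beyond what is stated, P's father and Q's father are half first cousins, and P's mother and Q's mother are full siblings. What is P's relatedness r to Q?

Relatedness sums over independent paths through distinct common ancestors.
P and Q are related in two ways: half second cousins through their fathers (r = 1/64) and first cousins through their mothers (r = 1/8).
r = 1/64 + 1/8 = 0.140625.

0.140625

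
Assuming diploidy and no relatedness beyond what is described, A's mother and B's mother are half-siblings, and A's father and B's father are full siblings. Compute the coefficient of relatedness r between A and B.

Independent pedigree routes through distinct common ancestors add.
A and B are related in two ways: half first cousins through their mothers (r = 1/16) and first cousins through their fathers (r = 1/8).
r = 1/16 + 1/8 = 0.1875.

0.1875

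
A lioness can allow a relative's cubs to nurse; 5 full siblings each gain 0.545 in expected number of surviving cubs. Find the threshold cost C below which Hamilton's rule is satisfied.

r to a full sibling = 0.5 (full sibs share both parents — two paths of length 2: r = 2·(1/2)^2 = 1/2).
Hamilton's rule: n·r·B > C, so the trait is favored while C < n·r·B = 5·0.5·0.545 = 1.3625.

1.3625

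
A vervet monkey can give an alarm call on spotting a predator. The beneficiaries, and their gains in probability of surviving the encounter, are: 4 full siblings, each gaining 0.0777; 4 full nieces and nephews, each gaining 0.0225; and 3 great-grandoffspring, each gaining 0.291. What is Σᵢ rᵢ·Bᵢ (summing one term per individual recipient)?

r to a full sibling = 0.5 (full sibs share both parents — two paths of length 2: r = 2·(1/2)^2 = 1/2).
r to a full niece or nephew = 0.25 (full aunt/uncle↔niece/nephew: two paths of length 3 through the shared grandparent pair: r = 2·(1/2)^3 = 1/4).
r to a great-grandoffspring = 0.125 (three parent–offspring links: r = (1/2)^3 = 1/8).
Summing one r·B term per recipient: 4·0.5·0.0777 + 4·0.25·0.0225 + 3·0.125·0.291 = 0.287025.

0.287025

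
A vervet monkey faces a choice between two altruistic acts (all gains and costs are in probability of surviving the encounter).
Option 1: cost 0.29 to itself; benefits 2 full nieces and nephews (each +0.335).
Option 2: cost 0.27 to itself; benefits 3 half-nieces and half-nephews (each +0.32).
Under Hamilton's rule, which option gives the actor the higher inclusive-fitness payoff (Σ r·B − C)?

Option 1

Option 1: r to a full niece or nephew = 0.25.
Option 1: Σ r·B − C = (2·0.25·0.335) − 0.29 = -0.1225.
Option 2: r to a half-niece or half-nephew = 0.125.
Option 2: Σ r·B − C = (3·0.125·0.32) − 0.27 = -0.15.
Option 1 has the higher net inclusive-fitness payoff.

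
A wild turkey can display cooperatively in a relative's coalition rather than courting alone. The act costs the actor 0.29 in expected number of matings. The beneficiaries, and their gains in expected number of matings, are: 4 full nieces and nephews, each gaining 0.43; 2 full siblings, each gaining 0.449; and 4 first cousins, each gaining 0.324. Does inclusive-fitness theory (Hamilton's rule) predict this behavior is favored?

Yes

Hamilton's rule: the trait is favored when the sum of r·B over every recipient exceeds the actor's cost C.
r to a full niece or nephew = 0.25 (full aunt/uncle↔niece/nephew: two paths of length 3 through the shared grandparent pair: r = 2·(1/2)^3 = 1/4).
r to a full sibling = 0.5 (full sibs share both parents — two paths of length 2: r = 2·(1/2)^2 = 1/2).
r to a first cousin = 1/8 (first cousins share one grandparent pair — two paths of length 4: r = 2·(1/2)^4 = 1/8).
Summing one r·B term per recipient: 4·0.25·0.43 + 2·0.5·0.449 + 4·0.125·0.324 = 1.041.
1.041 > 0.29: the indirect benefit exceeds the cost.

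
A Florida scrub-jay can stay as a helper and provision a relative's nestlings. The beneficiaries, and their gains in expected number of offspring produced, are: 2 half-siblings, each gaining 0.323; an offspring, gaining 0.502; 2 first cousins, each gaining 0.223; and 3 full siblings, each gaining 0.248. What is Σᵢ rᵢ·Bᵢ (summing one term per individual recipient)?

0.84025

r to a half-sibling = 0.25 (half-sibs share one parent — one path of length 2: r = (1/2)^2 = 1/4).
r to an offspring = 0.5 (one parent–offspring link: r = (1/2)^1 = 1/2).
r to a first cousin = 0.125 (first cousins share one grandparent pair — two paths of length 4: r = 2·(1/2)^4 = 1/8).
r to a full sibling = 0.5 (full sibs share both parents — two paths of length 2: r = 2·(1/2)^2 = 1/2).
Summing one r·B term per recipient: 2·0.25·0.323 + 1·0.5·0.502 + 2·0.125·0.223 + 3·0.5·0.248 = 0.84025.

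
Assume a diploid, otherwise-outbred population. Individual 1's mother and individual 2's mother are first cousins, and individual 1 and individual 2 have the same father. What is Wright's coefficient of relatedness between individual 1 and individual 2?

0.28125

Wright's path rule: contributions from independent ancestry routes add.
Individual 1 and individual 2 are related in two ways: second cousins through their mothers (r = 1/32) and half-sibs through their shared father (r = 1/4).
r = 1/32 + 1/4 = 0.28125.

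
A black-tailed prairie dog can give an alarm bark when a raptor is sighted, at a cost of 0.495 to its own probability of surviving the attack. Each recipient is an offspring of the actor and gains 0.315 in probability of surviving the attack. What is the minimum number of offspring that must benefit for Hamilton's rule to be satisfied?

4

r to an offspring = 0.5 (one parent–offspring link: r = (1/2)^1 = 1/2).
Hamilton's rule: n·r·B > C  ⇒  n > C/(r·B) = 0.495/(0.5·0.315) = 3.143.
The smallest integer exceeding 3.143 is 4.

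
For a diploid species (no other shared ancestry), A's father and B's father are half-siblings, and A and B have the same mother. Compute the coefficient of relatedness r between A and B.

0.3125

With two independent routes of shared ancestry, r is the sum of the two contributions.
A and B are related in two ways: half first cousins through their fathers (r = 1/16) and half-sibs through their shared mother (r = 1/4).
r = 1/16 + 1/4 = 0.3125.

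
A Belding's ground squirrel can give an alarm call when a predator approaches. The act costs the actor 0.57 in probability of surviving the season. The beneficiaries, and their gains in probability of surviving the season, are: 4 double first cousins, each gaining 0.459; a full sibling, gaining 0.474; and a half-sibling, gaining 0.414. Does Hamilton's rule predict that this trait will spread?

Yes

Hamilton's rule: the trait is favored when the sum of r·B over every recipient exceeds the actor's cost C.
r to a double first cousin = 0.25 (double first cousins share both grandparent pairs — four paths of length 4: r = 4·(1/2)^4 = 1/4).
r to a full sibling = 0.5 (full sibs share both parents — two paths of length 2: r = 2·(1/2)^2 = 1/2).
r to a half-sibling = 0.25 (half-sibs share one parent — one path of length 2: r = (1/2)^2 = 1/4).
Summing one r·B term per recipient: 4·0.25·0.459 + 1·0.5·0.474 + 1·0.25·0.414 = 0.7995.
0.7995 > 0.57: the indirect benefit exceeds the cost.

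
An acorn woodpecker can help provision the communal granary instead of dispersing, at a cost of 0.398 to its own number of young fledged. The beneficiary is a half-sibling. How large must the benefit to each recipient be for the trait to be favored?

r to a half-sibling = 1/4 (half-sibs share one parent — one path of length 2: r = (1/2)^2 = 1/4).
Hamilton's rule with n recipients of equal r: n·r·B > C, so B > C/(n·r) = 0.398/(1·0.25) = 1.592.

1.592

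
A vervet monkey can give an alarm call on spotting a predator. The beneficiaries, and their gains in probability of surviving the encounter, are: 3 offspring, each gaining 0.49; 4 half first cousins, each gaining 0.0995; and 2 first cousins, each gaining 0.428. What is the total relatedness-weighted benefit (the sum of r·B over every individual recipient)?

0.866875

r to an offspring = 1/2 (one parent–offspring link: r = (1/2)^1 = 1/2).
r to a half first cousin = 1/16 (half first cousins share one grandparent — one path of length 4: r = (1/2)^4 = 1/16).
r to a first cousin = 0.125 (first cousins share one grandparent pair — two paths of length 4: r = 2·(1/2)^4 = 1/8).
Summing one r·B term per recipient: 3·0.5·0.49 + 4·0.0625·0.0995 + 2·0.125·0.428 = 0.866875.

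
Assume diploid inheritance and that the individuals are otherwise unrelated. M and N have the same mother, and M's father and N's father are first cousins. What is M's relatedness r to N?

With two independent routes of shared ancestry, r is the sum of the two contributions.
M and N are related in two ways: half-sibs through their shared mother (r = 1/4) and second cousins through their fathers (r = 1/32).
r = 1/4 + 1/32 = 0.28125.

0.28125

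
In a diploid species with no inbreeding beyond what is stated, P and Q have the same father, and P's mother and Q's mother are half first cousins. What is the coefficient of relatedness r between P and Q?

0.265625

With two independent routes of shared ancestry, r is the sum of the two contributions.
P and Q are related in two ways: half-sibs through their shared father (r = 1/4) and half second cousins through their mothers (r = 1/64).
r = 1/4 + 1/64 = 0.265625.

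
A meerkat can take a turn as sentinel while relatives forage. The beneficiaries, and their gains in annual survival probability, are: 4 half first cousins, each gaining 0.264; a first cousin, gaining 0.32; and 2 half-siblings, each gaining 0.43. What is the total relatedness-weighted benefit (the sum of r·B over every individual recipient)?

0.321

r to a half first cousin = 0.0625 (half first cousins share one grandparent — one path of length 4: r = (1/2)^4 = 1/16).
r to a first cousin = 1/8 (first cousins share one grandparent pair — two paths of length 4: r = 2·(1/2)^4 = 1/8).
r to a half-sibling = 0.25 (half-sibs share one parent — one path of length 2: r = (1/2)^2 = 1/4).
Summing one r·B term per recipient: 4·0.0625·0.264 + 1·0.125·0.32 + 2·0.25·0.43 = 0.321.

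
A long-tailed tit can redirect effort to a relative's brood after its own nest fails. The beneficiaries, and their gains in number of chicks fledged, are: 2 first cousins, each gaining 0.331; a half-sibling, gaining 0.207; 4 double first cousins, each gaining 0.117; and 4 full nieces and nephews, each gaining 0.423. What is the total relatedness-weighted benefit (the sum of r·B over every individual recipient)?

r to a first cousin = 0.125 (first cousins share one grandparent pair — two paths of length 4: r = 2·(1/2)^4 = 1/8).
r to a half-sibling = 1/4 (half-sibs share one parent — one path of length 2: r = (1/2)^2 = 1/4).
r to a double first cousin = 1/4 (double first cousins share both grandparent pairs — four paths of length 4: r = 4·(1/2)^4 = 1/4).
r to a full niece or nephew = 0.25 (full aunt/uncle↔niece/nephew: two paths of length 3 through the shared grandparent pair: r = 2·(1/2)^3 = 1/4).
Summing one r·B term per recipient: 2·0.125·0.331 + 1·0.25·0.207 + 4·0.25·0.117 + 4·0.25·0.423 = 0.6745.

0.6745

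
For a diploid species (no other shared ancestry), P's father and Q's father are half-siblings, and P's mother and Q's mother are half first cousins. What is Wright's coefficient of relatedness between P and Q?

Relatedness sums over independent paths through distinct common ancestors.
P and Q are related in two ways: half first cousins through their fathers (r = 1/16) and half second cousins through their mothers (r = 1/64).
r = 1/16 + 1/64 = 0.078125.

0.078125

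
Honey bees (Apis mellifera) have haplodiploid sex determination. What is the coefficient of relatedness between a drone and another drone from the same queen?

0.5

Haploid brothers each carry a random half of the queen's diploid genome, so on average they share half: r = 1/2.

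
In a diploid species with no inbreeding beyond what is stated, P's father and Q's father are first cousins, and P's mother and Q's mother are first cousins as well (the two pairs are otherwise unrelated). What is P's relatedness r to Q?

0.0625

Relatedness sums over independent paths through distinct common ancestors.
P and Q are related in two ways: second cousins through their fathers (r = 1/32) and second cousins through their mothers (r = 1/32).
r = 1/32 + 1/32 = 1/16 = 0.0625.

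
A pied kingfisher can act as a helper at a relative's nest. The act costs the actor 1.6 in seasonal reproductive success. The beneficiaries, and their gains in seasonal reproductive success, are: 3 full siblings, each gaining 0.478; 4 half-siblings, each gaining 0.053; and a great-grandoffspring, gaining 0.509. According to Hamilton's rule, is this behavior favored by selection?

Hamilton's rule: the trait is favored when the sum of r·B over every recipient exceeds the actor's cost C.
r to a full sibling = 0.5 (full sibs share both parents — two paths of length 2: r = 2·(1/2)^2 = 1/2).
r to a half-sibling = 0.25 (half-sibs share one parent — one path of length 2: r = (1/2)^2 = 1/4).
r to a great-grandoffspring = 1/8 (three parent–offspring links: r = (1/2)^3 = 1/8).
Summing one r·B term per recipient: 3·0.5·0.478 + 4·0.25·0.053 + 1·0.125·0.509 = 0.833625.
0.833625 < 1.6: the indirect benefit is less than the cost.

No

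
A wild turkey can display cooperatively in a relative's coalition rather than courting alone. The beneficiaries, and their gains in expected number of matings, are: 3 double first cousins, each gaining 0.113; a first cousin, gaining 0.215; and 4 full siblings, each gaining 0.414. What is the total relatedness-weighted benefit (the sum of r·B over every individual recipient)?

r to a double first cousin = 0.25 (double first cousins share both grandparent pairs — four paths of length 4: r = 4·(1/2)^4 = 1/4).
r to a first cousin = 0.125 (first cousins share one grandparent pair — two paths of length 4: r = 2·(1/2)^4 = 1/8).
r to a full sibling = 1/2 (full sibs share both parents — two paths of length 2: r = 2·(1/2)^2 = 1/2).
Summing one r·B term per recipient: 3·0.25·0.113 + 1·0.125·0.215 + 4·0.5·0.414 = 0.939625.

0.939625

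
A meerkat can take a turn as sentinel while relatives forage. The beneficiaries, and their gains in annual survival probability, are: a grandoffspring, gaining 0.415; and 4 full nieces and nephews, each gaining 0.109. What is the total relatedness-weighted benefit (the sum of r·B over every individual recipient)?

0.21275

r to a grandoffspring = 1/4 (two parent–offspring links: r = (1/2)^2 = 1/4).
r to a full niece or nephew = 1/4 (full aunt/uncle↔niece/nephew: two paths of length 3 through the shared grandparent pair: r = 2·(1/2)^3 = 1/4).
Summing one r·B term per recipient: 1·0.25·0.415 + 4·0.25·0.109 = 0.21275.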